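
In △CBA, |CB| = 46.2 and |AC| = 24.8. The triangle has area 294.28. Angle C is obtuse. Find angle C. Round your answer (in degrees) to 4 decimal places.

149.0904

From area = ½·|AC|·|CB|·sin C, we get sin C = 2·area/(|AC|·|CB|) ≈ 0.51369.
Taking the obtuse solution, ∠C ≈ 149.09°.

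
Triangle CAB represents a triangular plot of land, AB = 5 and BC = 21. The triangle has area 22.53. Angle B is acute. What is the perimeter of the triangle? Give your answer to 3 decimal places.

perimeter ≈ 42.623

From area = ½·AB·BC·sin B, we get sin B = 2·area/(AB·BC) ≈ 0.42914.
Taking the acute solution, ∠B ≈ 25.41°.
Law of cosines then gives CA ≈ 16.623.
Perimeter = 5 + 21 + 16.623 = 42.623.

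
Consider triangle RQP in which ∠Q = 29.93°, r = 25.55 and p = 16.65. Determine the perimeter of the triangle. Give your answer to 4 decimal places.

perimeter ≈ 56.0809

By the law of cosines, q² = p² + r² − 2·p·r·cos Q = 192.68, so q ≈ 13.881.
Semiperimeter s = (25.55+13.881+16.65)/2 = 28.04.
Perimeter = 25.55 + 13.881 + 16.65 = 56.081.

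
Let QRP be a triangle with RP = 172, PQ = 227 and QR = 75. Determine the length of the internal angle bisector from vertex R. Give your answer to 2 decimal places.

t_R ≈ 44.77

By the law of cosines, cos R = (QR² + RP² − PQ²) / (2·QR·RP) ≈ -0.63256, so ∠R ≈ 129.24°.
The bisector from R has length 2·QR·RP·cos(∠R/2)/(QR+RP) ≈ 44.772.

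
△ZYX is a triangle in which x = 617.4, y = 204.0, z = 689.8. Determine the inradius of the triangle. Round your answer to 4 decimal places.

Semiperimeter s = (689.8 + 204 + 617.4)/2 = 755.6.
Heron's formula: area = √(755.6·65.8·551.6·138.2) ≈ 61564.
Inradius = area/s = 61564/755.6 ≈ 81.477.

81.4766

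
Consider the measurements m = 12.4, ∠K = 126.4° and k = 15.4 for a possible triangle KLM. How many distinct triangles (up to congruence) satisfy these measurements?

1

m·sin K = 12.4·sin(126.4°) ≈ 9.981.
Since ∠K is not acute, a triangle exists only if k > m; here k > m, so there is exactly one triangle.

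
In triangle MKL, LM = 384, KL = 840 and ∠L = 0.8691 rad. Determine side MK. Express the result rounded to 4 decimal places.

660.7737

By the law of cosines, MK² = KL² + LM² − 2·KL·LM·cos L = 4.3662e+05, so MK ≈ 660.77.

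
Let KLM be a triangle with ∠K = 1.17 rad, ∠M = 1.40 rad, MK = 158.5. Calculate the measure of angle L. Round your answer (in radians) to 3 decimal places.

The third angle is ∠L = π − ∠M − ∠K = 0.572 rad.

∠L ≈ 0.572 rad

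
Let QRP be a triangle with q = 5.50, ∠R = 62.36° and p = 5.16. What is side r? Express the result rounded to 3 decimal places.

By the law of cosines, r² = p² + q² − 2·p·q·cos R = 30.544, so r ≈ 5.5266.

5.527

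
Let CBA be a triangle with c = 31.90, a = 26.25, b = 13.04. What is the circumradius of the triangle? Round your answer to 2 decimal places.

R ≈ 16.40

By the law of cosines, cos C = (b² + a² − c²) / (2·b·a) ≈ -0.23153, so ∠C ≈ 103.39°.
Circumradius = c/(2 sin C) ≈ 16.396.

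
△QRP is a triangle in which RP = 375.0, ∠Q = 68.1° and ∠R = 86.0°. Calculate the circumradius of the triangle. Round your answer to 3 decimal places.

The third angle is ∠P = 180° − ∠Q − ∠R = 25.90°.
Law of sines: PQ = RP·sin R/sin Q ≈ 403.18.
Law of sines: QR = RP·sin P/sin Q ≈ 176.54.
Circumradius = RP/(2 sin Q) ≈ 202.08.

202.083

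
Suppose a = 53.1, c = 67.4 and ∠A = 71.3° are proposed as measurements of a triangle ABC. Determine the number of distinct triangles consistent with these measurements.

c·sin A = 67.4·sin(71.3°) ≈ 63.84.
Since a = 53.1 < 63.84 = c sin A, no triangle exists.

0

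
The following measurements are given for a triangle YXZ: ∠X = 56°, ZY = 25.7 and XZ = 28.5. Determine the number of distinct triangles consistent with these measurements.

2

XZ·sin X = 28.5·sin(56°) ≈ 23.63.
Since XZ sin X < ZY < XZ (23.63 < 25.7 < 28.5), two triangles exist.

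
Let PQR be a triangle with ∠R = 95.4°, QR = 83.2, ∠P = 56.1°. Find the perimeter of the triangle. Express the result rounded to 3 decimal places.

perimeter ≈ 230.825

The third angle is ∠Q = 180° − ∠R − ∠P = 28.50°.
Law of sines: RP = QR·sin Q/sin P ≈ 47.83.
Law of sines: PQ = QR·sin R/sin P ≈ 99.795.
Semiperimeter s = (83.2+47.83+99.795)/2 = 115.41.
Perimeter = 83.2 + 47.83 + 99.795 = 230.82.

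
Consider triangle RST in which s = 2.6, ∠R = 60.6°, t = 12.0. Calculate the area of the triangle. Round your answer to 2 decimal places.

13.59

Area = ½·s·t·sin R ≈ 13.591.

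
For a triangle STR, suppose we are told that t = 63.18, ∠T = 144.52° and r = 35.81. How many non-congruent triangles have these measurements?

r·sin T = 35.81·sin(144.52°) ≈ 20.78.
Since ∠T is not acute, a triangle exists only if t > r; here t > r, so there is exactly one triangle.

1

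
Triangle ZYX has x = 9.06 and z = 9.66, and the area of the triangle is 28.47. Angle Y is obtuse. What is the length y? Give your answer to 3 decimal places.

From area = ½·x·z·sin Y, we get sin Y = 2·area/(x·z) ≈ 0.65060.
Taking the obtuse solution, ∠Y ≈ 139.41°.
Law of cosines then gives y ≈ 17.559.

17.559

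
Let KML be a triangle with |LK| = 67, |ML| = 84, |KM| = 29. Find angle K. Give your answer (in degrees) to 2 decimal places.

By the law of cosines, cos K = (|LK|² + |KM|² − |ML|²) / (2·|LK|·|KM|) ≈ -0.44416, so ∠K ≈ 116.37°.

116.37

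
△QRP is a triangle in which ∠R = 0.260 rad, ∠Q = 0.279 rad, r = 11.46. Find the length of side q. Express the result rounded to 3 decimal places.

12.276

The third angle is ∠P = π − ∠Q − ∠R = 2.603 rad.
Law of sines: q = r·sin Q/sin R ≈ 12.276.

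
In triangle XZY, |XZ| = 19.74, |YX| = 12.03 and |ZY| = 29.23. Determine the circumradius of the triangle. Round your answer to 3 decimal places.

By the law of cosines, cos X = (|YX|² + |XZ|² − |ZY|²) / (2·|YX|·|XZ|) ≈ -0.67377, so ∠X ≈ 2.310 rad.
Circumradius = |ZY|/(2 sin X) ≈ 19.778.

19.778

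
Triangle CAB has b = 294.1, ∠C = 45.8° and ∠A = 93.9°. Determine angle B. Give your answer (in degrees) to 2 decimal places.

The third angle is ∠B = 180° − ∠C − ∠A = 40.30°.

40.30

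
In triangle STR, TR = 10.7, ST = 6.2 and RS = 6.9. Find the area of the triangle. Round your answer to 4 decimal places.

area ≈ 20.1737

Semiperimeter s = (10.7 + 6.9 + 6.2)/2 = 11.9.
Heron's formula: area = √(11.9·1.2·5·5.7) ≈ 20.174.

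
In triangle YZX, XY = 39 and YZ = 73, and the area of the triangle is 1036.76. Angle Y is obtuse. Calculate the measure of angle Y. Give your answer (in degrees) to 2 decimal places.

133.25

From area = ½·XY·YZ·sin Y, we get sin Y = 2·area/(XY·YZ) ≈ 0.72832.
Taking the obtuse solution, ∠Y ≈ 133.25°.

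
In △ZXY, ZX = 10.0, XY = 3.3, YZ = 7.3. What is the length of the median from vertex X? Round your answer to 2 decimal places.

m_X ≈ 6.49

Median from X: ½√(2·ZX² + 2·XY² − YZ²) ≈ 6.4902.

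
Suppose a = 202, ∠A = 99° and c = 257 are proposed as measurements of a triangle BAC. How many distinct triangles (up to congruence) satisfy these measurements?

0

c·sin A = 257·sin(99°) ≈ 253.8.
Since ∠A is not acute, a triangle exists only if a > c; here a ≤ c, so there is no triangle.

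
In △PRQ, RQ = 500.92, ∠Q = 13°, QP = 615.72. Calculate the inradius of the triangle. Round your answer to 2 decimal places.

By the law of cosines, PR² = RQ² + QP² − 2·RQ·QP·cos Q = 28989, so PR ≈ 170.26.
Area = ½·RQ·QP·sin Q ≈ 34690.
Semiperimeter s = (500.92+615.72+170.26)/2 = 643.45.
Inradius = area/s = 34690/643.45 ≈ 53.913.

r ≈ 53.91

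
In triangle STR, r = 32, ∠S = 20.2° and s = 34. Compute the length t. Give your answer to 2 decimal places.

62.19

Law of sines: sin R = r·sin S/s ≈ 0.32499.
Since s ≥ r, only the acute value applies: ∠R ≈ 18.96°.
Then ∠T = 180° − ∠S − ∠R ≈ 140.84°.
Law of sines gives t = s·sin T/sin S ≈ 62.186.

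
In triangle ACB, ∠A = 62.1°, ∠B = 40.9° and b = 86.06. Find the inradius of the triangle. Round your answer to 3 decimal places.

The third angle is ∠C = 180° − ∠B − ∠A = 77.00°.
Law of sines: a = b·sin A/sin B ≈ 116.16.
Law of sines: c = b·sin C/sin B ≈ 128.07.
Area = ½·b·a·sin C ≈ 4870.4.
Semiperimeter s = (116.16+128.07+86.06)/2 = 165.15.
Inradius = area/s = 4870.4/165.15 ≈ 29.491.

29.491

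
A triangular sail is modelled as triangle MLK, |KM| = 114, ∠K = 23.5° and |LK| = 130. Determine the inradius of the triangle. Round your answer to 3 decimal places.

By the law of cosines, |ML|² = |LK|² + |KM|² − 2·|LK|·|KM|·cos K = 2714.3, so |ML| ≈ 52.099.
Area = ½·|LK|·|KM|·sin K ≈ 2954.7.
Semiperimeter s = (130+114+52.099)/2 = 148.05.
Inradius = area/s = 2954.7/148.05 ≈ 19.958.

r ≈ 19.958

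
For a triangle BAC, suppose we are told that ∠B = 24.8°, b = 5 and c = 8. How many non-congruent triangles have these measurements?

2

c·sin B = 8·sin(24.8°) ≈ 3.356.
Since c sin B < b < c (3.356 < 5 < 8), two triangles exist.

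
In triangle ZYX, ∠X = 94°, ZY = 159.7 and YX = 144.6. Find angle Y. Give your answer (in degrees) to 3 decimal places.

Law of sines: sin Z = YX·sin X/ZY ≈ 0.90324.
Since ZY ≥ YX, only the acute value applies: ∠Z ≈ 64.59°.
Then ∠Y = 180° − ∠X − ∠Z ≈ 21.41°.

21.412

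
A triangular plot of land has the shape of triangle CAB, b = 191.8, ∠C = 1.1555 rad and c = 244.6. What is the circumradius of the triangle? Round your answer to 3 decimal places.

Law of sines: sin B = b·sin C/c ≈ 0.71748.
Since c ≥ b, only the acute value applies: ∠B ≈ 0.8002 rad.
Then ∠A = π − ∠C − ∠B ≈ 1.1859 rad.
Law of sines gives a = c·sin A/sin C ≈ 247.77.
Circumradius = c/(2 sin C) ≈ 133.66.

R ≈ 133.662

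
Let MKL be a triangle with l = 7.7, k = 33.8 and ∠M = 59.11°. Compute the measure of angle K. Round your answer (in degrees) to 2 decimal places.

108.41

By the law of cosines, m² = k² + l² − 2·k·l·cos M = 934.5, so m ≈ 30.57.
Law of cosines again: cos K = (l² + m² − k²)/(2·l·m) ≈ -0.31576, so ∠K ≈ 108.41°.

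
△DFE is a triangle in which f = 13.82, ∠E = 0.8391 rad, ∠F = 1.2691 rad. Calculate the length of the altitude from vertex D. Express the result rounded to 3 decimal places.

The third angle is ∠D = π − ∠F − ∠E = 1.0334 rad.
Law of sines: d = f·sin D/sin F ≈ 12.434.
Law of sines: e = f·sin E/sin F ≈ 10.769.
Area = ½·f·d·sin E ≈ 63.925.
The altitude from D has length 2·area/d ≈ 10.283.

h_D ≈ 10.283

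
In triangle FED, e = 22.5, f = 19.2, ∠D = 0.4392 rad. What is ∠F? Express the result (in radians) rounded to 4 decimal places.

1.0105

By the law of cosines, d² = f² + e² − 2·f·e·cos D = 92.89, so d ≈ 9.638.
Law of cosines again: cos F = (e² + d² − f²)/(2·e·d) ≈ 0.53146, so ∠F ≈ 1.0105 rad.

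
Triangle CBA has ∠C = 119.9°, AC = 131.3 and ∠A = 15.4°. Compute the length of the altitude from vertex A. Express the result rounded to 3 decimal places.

113.824

The third angle is ∠B = 180° − ∠A − ∠C = 44.70°.
Law of sines: BA = AC·sin C/sin B ≈ 161.82.
Law of sines: CB = AC·sin A/sin B ≈ 49.57.
Area = ½·AC·BA·sin A ≈ 2821.1.
The altitude from A has length 2·area/CB ≈ 113.82.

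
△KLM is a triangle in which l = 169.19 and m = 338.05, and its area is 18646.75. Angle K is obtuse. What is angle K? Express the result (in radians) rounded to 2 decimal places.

From area = ½·l·m·sin K, we get sin K = 2·area/(l·m) ≈ 0.65204.
Taking the obtuse solution, ∠K ≈ 2.431 rad.

∠K ≈ 2.43 rad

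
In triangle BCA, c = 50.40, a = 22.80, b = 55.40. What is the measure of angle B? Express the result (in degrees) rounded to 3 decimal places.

By the law of cosines, cos B = (c² + a² − b²) / (2·c·a) ≈ -0.00399, so ∠B ≈ 90.23°.

90.228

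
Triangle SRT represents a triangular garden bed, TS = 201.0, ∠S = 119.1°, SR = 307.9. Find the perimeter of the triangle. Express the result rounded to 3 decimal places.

perimeter ≈ 950.941

By the law of cosines, RT² = TS² + SR² − 2·TS·SR·cos S = 1.954e+05, so RT ≈ 442.04.
Semiperimeter s = (442.04+201+307.9)/2 = 475.47.
Perimeter = 442.04 + 201 + 307.9 = 950.94.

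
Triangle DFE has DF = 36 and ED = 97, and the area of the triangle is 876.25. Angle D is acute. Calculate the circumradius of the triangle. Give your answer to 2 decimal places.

From area = ½·ED·DF·sin D, we get sin D = 2·area/(ED·DF) ≈ 0.50186.
Taking the acute solution, ∠D ≈ 30.12°.
Law of cosines then gives FE ≈ 68.295.
Circumradius = FE/(2 sin D) ≈ 68.042.

68.04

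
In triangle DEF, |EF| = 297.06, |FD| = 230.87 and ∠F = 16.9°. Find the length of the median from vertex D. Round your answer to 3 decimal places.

98.700

By the law of cosines, |DE|² = |EF|² + |FD|² − 2·|EF|·|FD|·cos F = 10305, so |DE| ≈ 101.51.
Median from D: ½√(2·|FD|² + 2·|DE|² − |EF|²) ≈ 98.7.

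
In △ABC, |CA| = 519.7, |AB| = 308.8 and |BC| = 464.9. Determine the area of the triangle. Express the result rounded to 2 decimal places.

Semiperimeter s = (464.9 + 519.7 + 308.8)/2 = 646.7.
Heron's formula: area = √(646.7·181.8·127·337.9) ≈ 71030.

71030.41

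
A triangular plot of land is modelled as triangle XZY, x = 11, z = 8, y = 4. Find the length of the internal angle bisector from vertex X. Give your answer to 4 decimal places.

By the law of cosines, cos X = (z² + y² − x²) / (2·z·y) ≈ -0.64063, so ∠X ≈ 2.2661 rad.
The bisector from X has length 2·z·y·cos(∠X/2)/(z+y) ≈ 2.2608.

t_X ≈ 2.2608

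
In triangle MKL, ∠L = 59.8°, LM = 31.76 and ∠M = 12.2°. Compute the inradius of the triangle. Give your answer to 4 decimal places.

The third angle is ∠K = 180° − ∠L − ∠M = 108.00°.
Law of sines: KL = LM·sin M/sin K ≈ 7.0571.
Law of sines: MK = LM·sin L/sin K ≈ 28.862.
Area = ½·LM·KL·sin L ≈ 96.856.
Semiperimeter s = (7.0571+31.76+28.862)/2 = 33.84.
Inradius = area/s = 96.856/33.84 ≈ 2.8622.

r ≈ 2.8622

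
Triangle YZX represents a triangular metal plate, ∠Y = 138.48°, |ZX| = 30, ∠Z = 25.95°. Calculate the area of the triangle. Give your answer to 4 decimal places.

area ≈ 79.7349

The third angle is ∠X = 180° − ∠Y − ∠Z = 15.57°.
Law of sines: |XY| = |ZX|·sin Z/sin Y ≈ 19.804.
Law of sines: |YZ| = |ZX|·sin X/sin Y ≈ 12.148.
Area = ½·|ZX|·|XY|·sin X ≈ 79.735.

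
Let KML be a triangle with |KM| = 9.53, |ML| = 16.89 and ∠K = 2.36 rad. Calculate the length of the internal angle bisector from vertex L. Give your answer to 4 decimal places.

11.2746

Law of sines: sin L = |KM|·sin K/|ML| ≈ 0.39746.
Since |ML| ≥ |KM|, only the acute value applies: ∠L ≈ 0.409 rad.
Then ∠M = π − ∠K − ∠L ≈ 0.373 rad.
Law of sines gives |LK| = |ML|·sin M/sin K ≈ 8.7343.
The bisector from L has length 2·|ML|·|LK|·cos(∠L/2)/(|ML|+|LK|) ≈ 11.275.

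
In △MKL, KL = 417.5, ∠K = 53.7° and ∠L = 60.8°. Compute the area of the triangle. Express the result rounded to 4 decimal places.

The third angle is ∠M = 180° − ∠K − ∠L = 65.50°.
Law of sines: LM = KL·sin K/sin M ≈ 369.77.
Law of sines: MK = KL·sin L/sin M ≈ 400.51.
Area = ½·KL·LM·sin L ≈ 67380.

area ≈ 67380.1432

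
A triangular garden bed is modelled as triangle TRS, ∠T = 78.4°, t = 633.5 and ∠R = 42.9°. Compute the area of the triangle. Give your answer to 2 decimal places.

119147.70

The third angle is ∠S = 180° − ∠T − ∠R = 58.70°.
Law of sines: r = t·sin R/sin T ≈ 440.23.
Law of sines: s = t·sin S/sin T ≈ 552.59.
Area = ½·t·r·sin S ≈ 1.1915e+05.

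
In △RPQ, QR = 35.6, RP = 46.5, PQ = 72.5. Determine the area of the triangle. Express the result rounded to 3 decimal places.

690.325

Semiperimeter s = (72.5 + 35.6 + 46.5)/2 = 77.3.
Heron's formula: area = √(77.3·4.8·41.7·30.8) ≈ 690.33.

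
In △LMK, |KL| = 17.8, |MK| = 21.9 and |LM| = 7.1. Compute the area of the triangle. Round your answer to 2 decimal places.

Semiperimeter s = (21.9 + 17.8 + 7.1)/2 = 23.4.
Heron's formula: area = √(23.4·1.5·5.6·16.3) ≈ 56.603.

area ≈ 56.60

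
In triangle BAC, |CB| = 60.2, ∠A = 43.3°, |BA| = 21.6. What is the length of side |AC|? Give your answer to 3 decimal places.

74.069

Law of sines: sin C = |BA|·sin A/|CB| ≈ 0.24607.
Since |CB| ≥ |BA|, only the acute value applies: ∠C ≈ 14.25°.
Then ∠B = 180° − ∠A − ∠C ≈ 122.45°.
Law of sines gives |AC| = |CB|·sin B/sin A ≈ 74.069.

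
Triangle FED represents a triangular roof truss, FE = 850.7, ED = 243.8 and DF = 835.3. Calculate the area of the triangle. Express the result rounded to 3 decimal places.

Semiperimeter s = (243.8 + 835.3 + 850.7)/2 = 964.9.
Heron's formula: area = √(964.9·721.1·129.6·114.2) ≈ 1.0148e+05.

area ≈ 101478.597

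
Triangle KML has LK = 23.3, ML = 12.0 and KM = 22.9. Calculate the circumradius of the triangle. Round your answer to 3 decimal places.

By the law of cosines, cos K = (LK² + KM² − ML²) / (2·LK·KM) ≈ 0.86521, so ∠K ≈ 30.09°.
Circumradius = ML/(2 sin K) ≈ 11.966.

R ≈ 11.966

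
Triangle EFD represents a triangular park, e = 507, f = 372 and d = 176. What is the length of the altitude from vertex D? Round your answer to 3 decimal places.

Semiperimeter s = (507 + 372 + 176)/2 = 527.5.
Heron's formula: area = √(527.5·20.5·155.5·351.5) ≈ 24312.
The altitude from D has length 2·area/d ≈ 276.27.

276.270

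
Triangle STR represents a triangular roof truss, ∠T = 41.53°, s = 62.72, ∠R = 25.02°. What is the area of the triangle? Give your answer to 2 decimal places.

The third angle is ∠S = 180° − ∠T − ∠R = 113.45°.
Law of sines: t = s·sin T/sin S ≈ 45.328.
Law of sines: r = s·sin R/sin S ≈ 28.915.
Area = ½·s·t·sin R ≈ 601.19.

area ≈ 601.19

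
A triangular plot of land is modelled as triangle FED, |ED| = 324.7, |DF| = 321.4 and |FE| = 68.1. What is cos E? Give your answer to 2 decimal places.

cos E ≈ 0.15

By the law of cosines, cos E = (|FE|² + |ED|² − |DF|²) / (2·|FE|·|ED|) ≈ 0.15308, so ∠E ≈ 81.19°.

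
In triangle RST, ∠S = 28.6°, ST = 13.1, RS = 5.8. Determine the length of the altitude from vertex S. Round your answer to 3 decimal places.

4.291

By the law of cosines, TR² = RS² + ST² − 2·RS·ST·cos S = 71.832, so TR ≈ 8.4754.
Area = ½·RS·ST·sin S ≈ 18.186.
The altitude from S has length 2·area/TR ≈ 4.2914.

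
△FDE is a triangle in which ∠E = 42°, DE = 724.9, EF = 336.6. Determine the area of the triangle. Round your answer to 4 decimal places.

Area = ½·DE·EF·sin E ≈ 81634.

81634.3823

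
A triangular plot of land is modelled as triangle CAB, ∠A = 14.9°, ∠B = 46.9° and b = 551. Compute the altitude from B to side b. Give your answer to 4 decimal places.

h_B ≈ 171.0075

The third angle is ∠C = 180° − ∠A − ∠B = 118.20°.
Law of sines: c = b·sin C/sin B ≈ 665.06.
Law of sines: a = b·sin A/sin B ≈ 194.04.
Area = ½·b·c·sin A ≈ 47113.
The altitude from B has length 2·area/b ≈ 171.01.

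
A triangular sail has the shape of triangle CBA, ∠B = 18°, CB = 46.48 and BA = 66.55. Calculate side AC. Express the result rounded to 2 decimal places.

26.56

By the law of cosines, AC² = CB² + BA² − 2·CB·BA·cos B = 705.59, so AC ≈ 26.563.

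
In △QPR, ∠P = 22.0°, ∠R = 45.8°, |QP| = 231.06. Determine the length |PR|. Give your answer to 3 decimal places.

298.408

The third angle is ∠Q = 180° − ∠P − ∠R = 112.20°.
Law of sines: |PR| = |QP|·sin Q/sin R ≈ 298.41.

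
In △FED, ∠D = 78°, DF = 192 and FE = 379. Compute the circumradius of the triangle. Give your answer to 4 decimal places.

R ≈ 193.7335

Law of sines: sin E = DF·sin D/FE ≈ 0.49553.
Since FE ≥ DF, only the acute value applies: ∠E ≈ 29.70°.
Then ∠F = 180° − ∠D − ∠E ≈ 72.30°.
Law of sines gives ED = FE·sin F/sin D ≈ 369.12.
Circumradius = FE/(2 sin D) ≈ 193.73.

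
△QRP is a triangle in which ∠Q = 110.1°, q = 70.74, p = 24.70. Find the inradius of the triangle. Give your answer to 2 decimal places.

Law of sines: sin P = p·sin Q/q ≈ 0.32790.
Since q ≥ p, only the acute value applies: ∠P ≈ 19.14°.
Then ∠R = 180° − ∠Q − ∠P ≈ 50.76°.
Law of sines gives r = q·sin R/sin Q ≈ 58.341.
Area = ½·q·p·sin R ≈ 676.62.
Semiperimeter s = (70.74+58.341+24.7)/2 = 76.89.
Inradius = area/s = 676.62/76.89 ≈ 8.7999.

8.80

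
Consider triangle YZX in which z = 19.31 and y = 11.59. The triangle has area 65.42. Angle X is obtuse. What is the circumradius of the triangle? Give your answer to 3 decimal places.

From area = ½·y·z·sin X, we get sin X = 2·area/(y·z) ≈ 0.58462.
Taking the obtuse solution, ∠X ≈ 2.517 rad.
Law of cosines then gives x ≈ 29.502.
Circumradius = x/(2 sin X) ≈ 25.231.

R ≈ 25.231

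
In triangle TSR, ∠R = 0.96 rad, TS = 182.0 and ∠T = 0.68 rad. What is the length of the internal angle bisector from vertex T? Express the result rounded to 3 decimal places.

The third angle is ∠S = π − ∠R − ∠T = 1.502 rad.
Law of sines: SR = TS·sin T/sin R ≈ 139.7.
Law of sines: RT = TS·sin S/sin R ≈ 221.64.
The bisector from T has length 2·RT·TS·cos(∠T/2)/(RT+TS) ≈ 188.43.

188.431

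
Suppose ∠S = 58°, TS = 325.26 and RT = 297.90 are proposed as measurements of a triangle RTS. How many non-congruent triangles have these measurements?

2

TS·sin S = 325.26·sin(58°) ≈ 275.8.
Since TS sin S < RT < TS (275.8 < 297.90 < 325.26), two triangles exist.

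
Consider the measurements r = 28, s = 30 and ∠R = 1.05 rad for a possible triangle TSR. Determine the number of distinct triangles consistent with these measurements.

s·sin R = 30·sin(1.05 rad) ≈ 26.02.
Since s sin R < r < s (26.02 < 28 < 30), two triangles exist.

2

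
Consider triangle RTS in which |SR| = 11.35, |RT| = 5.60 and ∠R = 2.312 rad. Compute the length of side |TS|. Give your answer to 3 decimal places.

15.685

By the law of cosines, |TS|² = |SR|² + |RT|² − 2·|SR|·|RT|·cos R = 246.01, so |TS| ≈ 15.685.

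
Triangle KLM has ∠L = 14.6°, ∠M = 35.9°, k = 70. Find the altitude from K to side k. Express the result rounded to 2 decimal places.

h_K ≈ 13.41

The third angle is ∠K = 180° − ∠L − ∠M = 129.50°.
Law of sines: l = k·sin L/sin K ≈ 22.867.
Law of sines: m = k·sin M/sin K ≈ 53.194.
Area = ½·k·l·sin M ≈ 469.3.
The altitude from K has length 2·area/k ≈ 13.409.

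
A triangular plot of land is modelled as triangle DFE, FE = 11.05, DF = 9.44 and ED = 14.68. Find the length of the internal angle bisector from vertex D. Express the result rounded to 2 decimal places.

By the law of cosines, cos D = (ED² + DF² − FE²) / (2·ED·DF) ≈ 0.65852, so ∠D ≈ 0.852 rad.
The bisector from D has length 2·ED·DF·cos(∠D/2)/(ED+DF) ≈ 10.464.

10.46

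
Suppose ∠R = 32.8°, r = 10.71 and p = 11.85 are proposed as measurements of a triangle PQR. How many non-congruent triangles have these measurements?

p·sin R = 11.85·sin(32.8°) ≈ 6.419.
Since p sin R < r < p (6.419 < 10.71 < 11.85), two triangles exist.

2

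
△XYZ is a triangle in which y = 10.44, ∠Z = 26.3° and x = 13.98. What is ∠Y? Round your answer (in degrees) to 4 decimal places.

By the law of cosines, z² = x² + y² − 2·x·y·cos Z = 42.747, so z ≈ 6.5382.
Law of cosines again: cos Y = (z² + x² − y²)/(2·z·x) ≈ 0.70673, so ∠Y ≈ 45.03°.

∠Y ≈ 45.0309°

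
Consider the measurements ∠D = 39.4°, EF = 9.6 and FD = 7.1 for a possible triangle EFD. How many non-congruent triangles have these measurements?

FD·sin D = 7.1·sin(39.4°) ≈ 4.507.
Since EF ≥ FD, exactly one triangle exists.

1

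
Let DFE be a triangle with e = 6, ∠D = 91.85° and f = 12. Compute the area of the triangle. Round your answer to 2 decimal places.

area ≈ 35.98

Area = ½·f·e·sin D ≈ 35.981.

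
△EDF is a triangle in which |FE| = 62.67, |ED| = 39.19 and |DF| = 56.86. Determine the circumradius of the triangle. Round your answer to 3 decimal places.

By the law of cosines, cos E = (|FE|² + |ED|² − |DF|²) / (2·|FE|·|ED|) ≈ 0.45405, so ∠E ≈ 63.00°.
Circumradius = |DF|/(2 sin E) ≈ 31.909.

R ≈ 31.909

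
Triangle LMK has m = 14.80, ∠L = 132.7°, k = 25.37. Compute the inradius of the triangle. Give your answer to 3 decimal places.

3.574

By the law of cosines, l² = m² + k² − 2·m·k·cos L = 1371.9, so l ≈ 37.04.
Area = ½·m·k·sin L ≈ 137.97.
Semiperimeter s = (37.04+14.8+25.37)/2 = 38.605.
Inradius = area/s = 137.97/38.605 ≈ 3.5739.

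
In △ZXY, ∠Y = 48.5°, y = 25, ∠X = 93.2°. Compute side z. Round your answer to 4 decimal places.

20.6881

The third angle is ∠Z = 180° − ∠X − ∠Y = 38.30°.
Law of sines: z = y·sin Z/sin Y ≈ 20.688.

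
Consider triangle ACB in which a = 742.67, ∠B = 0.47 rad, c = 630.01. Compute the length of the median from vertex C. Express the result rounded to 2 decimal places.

By the law of cosines, b² = a² + c² − 2·a·c·cos B = 1.1416e+05, so b ≈ 337.88.
Median from C: ½√(2·b² + 2·a² − c²) ≈ 483.35.

m_C ≈ 483.35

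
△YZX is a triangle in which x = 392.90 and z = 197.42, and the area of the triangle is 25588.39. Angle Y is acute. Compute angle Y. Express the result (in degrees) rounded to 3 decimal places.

∠Y ≈ 41.283°

From area = ½·z·x·sin Y, we get sin Y = 2·area/(z·x) ≈ 0.65978.
Taking the acute solution, ∠Y ≈ 41.28°.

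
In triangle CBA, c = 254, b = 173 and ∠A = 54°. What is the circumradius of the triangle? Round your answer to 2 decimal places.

R ≈ 127.84

By the law of cosines, a² = c² + b² − 2·c·b·cos A = 42788, so a ≈ 206.85.
Area = ½·c·b·sin A ≈ 17775.
Circumradius = a/(2 sin A) ≈ 127.84.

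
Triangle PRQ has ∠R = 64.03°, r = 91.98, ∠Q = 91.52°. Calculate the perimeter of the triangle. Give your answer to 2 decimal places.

236.60

The third angle is ∠P = 180° − ∠R − ∠Q = 24.45°.
Law of sines: p = r·sin P/sin R ≈ 42.346.
Law of sines: q = r·sin Q/sin R ≈ 102.28.
Semiperimeter s = (42.346+91.98+102.28)/2 = 118.3.
Perimeter = 42.346 + 91.98 + 102.28 = 236.6.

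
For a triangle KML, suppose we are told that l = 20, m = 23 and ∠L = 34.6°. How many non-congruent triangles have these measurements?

2

m·sin L = 23·sin(34.6°) ≈ 13.06.
Since m sin L < l < m (13.06 < 20 < 23), two triangles exist.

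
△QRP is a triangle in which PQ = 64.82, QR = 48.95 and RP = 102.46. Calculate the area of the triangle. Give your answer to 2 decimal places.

Semiperimeter s = (102.46 + 64.82 + 48.95)/2 = 108.11.
Heron's formula: area = √(108.11·5.655·43.295·59.165) ≈ 1251.4.

1251.44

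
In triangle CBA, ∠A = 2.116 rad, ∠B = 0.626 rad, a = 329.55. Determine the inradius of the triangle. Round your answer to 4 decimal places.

The third angle is ∠C = π − ∠B − ∠A = 0.400 rad.
Law of sines: c = a·sin C/sin A ≈ 149.95.
Law of sines: b = a·sin B/sin A ≈ 225.83.
Area = ½·a·c·sin B ≈ 14476.
Semiperimeter s = (149.95+225.83+329.55)/2 = 352.66.
Inradius = area/s = 14476/352.66 ≈ 41.049.

41.0491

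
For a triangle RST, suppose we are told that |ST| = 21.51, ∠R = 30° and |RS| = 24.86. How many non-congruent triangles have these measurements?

2

|RS|·sin R = 24.86·sin(30°) ≈ 12.43.
Since |RS| sin R < |ST| < |RS| (12.43 < 21.51 < 24.86), two triangles exist.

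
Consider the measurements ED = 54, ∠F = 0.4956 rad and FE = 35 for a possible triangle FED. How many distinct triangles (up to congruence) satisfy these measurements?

FE·sin F = 35·sin(0.4956 rad) ≈ 16.64.
Since ED ≥ FE, exactly one triangle exists.

1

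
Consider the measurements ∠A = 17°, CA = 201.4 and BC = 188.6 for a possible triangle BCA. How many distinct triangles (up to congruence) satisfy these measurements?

2

CA·sin A = 201.4·sin(17°) ≈ 58.88.
Since CA sin A < BC < CA (58.88 < 188.6 < 201.4), two triangles exist.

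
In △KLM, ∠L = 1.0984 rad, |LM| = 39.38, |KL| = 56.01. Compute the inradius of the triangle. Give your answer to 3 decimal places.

By the law of cosines, |MK|² = |KL|² + |LM|² − 2·|KL|·|LM|·cos L = 2680.6, so |MK| ≈ 51.775.
Area = ½·|KL|·|LM|·sin L ≈ 982.05.
Semiperimeter s = (39.38+51.775+56.01)/2 = 73.582.
Inradius = area/s = 982.05/73.582 ≈ 13.346.

13.346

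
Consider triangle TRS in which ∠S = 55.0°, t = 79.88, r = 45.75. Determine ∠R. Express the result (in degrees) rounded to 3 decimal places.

34.941

By the law of cosines, s² = t² + r² − 2·t·r·cos S = 4281.6, so s ≈ 65.434.
Law of cosines again: cos R = (s² + t² − r²)/(2·s·t) ≈ 0.81974, so ∠R ≈ 34.94°.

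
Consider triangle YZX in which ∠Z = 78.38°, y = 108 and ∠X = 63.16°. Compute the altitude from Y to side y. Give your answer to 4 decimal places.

h_Y ≈ 151.7606

The third angle is ∠Y = 180° − ∠Z − ∠X = 38.46°.
Law of sines: z = y·sin Z/sin Y ≈ 170.08.
Law of sines: x = y·sin X/sin Y ≈ 154.94.
Area = ½·y·z·sin X ≈ 8195.1.
The altitude from Y has length 2·area/y ≈ 151.76.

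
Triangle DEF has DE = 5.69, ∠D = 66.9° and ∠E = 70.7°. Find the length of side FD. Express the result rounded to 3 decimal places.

7.964

The third angle is ∠F = 180° − ∠D − ∠E = 42.40°.
Law of sines: FD = DE·sin E/sin F ≈ 7.9641.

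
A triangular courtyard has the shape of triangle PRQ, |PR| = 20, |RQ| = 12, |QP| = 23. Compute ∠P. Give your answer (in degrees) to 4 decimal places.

31.4319

By the law of cosines, cos P = (|QP|² + |PR|² − |RQ|²) / (2·|QP|·|PR|) ≈ 0.85326, so ∠P ≈ 31.43°.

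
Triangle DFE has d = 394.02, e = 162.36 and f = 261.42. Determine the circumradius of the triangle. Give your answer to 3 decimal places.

281.097

By the law of cosines, cos D = (f² + e² − d²) / (2·f·e) ≈ -0.71330, so ∠D ≈ 135.50°.
Circumradius = d/(2 sin D) ≈ 281.1.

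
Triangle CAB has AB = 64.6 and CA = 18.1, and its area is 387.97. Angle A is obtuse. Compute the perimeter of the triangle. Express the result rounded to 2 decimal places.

perimeter ≈ 161.76

From area = ½·CA·AB·sin A, we get sin A = 2·area/(CA·AB) ≈ 0.66362.
Taking the obtuse solution, ∠A ≈ 138.42°.
Law of cosines then gives BC ≈ 79.058.
Perimeter = 64.6 + 79.058 + 18.1 = 161.76.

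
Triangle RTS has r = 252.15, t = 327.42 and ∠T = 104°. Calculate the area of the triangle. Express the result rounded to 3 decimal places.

Law of sines: sin R = r·sin T/t ≈ 0.74724.
Since t ≥ r, only the acute value applies: ∠R ≈ 48.35°.
Then ∠S = 180° − ∠T − ∠R ≈ 27.65°.
Law of sines gives s = t·sin S/sin T ≈ 156.59.
Area = ½·t·r·sin S ≈ 19156.

19155.558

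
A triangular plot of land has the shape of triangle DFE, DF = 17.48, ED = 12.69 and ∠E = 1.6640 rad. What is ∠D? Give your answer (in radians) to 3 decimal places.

0.670

Law of sines: sin F = ED·sin E/DF ≈ 0.72282.
Since DF ≥ ED, only the acute value applies: ∠F ≈ 0.8079 rad.
Then ∠D = π − ∠E − ∠F ≈ 0.6697 rad.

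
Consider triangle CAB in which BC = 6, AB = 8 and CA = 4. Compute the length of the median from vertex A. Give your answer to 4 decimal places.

m_A ≈ 5.5678

Median from A: ½√(2·CA² + 2·AB² − BC²) ≈ 5.5678.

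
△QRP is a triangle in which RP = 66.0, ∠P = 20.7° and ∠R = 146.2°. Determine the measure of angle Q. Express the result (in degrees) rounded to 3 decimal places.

The third angle is ∠Q = 180° − ∠R − ∠P = 13.10°.

∠Q ≈ 13.100°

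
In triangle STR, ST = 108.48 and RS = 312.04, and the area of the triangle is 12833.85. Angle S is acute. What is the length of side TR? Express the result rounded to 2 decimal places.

254.95

From area = ½·RS·ST·sin S, we get sin S = 2·area/(RS·ST) ≈ 0.75828.
Taking the acute solution, ∠S ≈ 49.31°.
Law of cosines then gives TR ≈ 254.95.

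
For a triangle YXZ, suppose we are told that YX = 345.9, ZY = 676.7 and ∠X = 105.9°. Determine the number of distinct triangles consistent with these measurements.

YX·sin X = 345.9·sin(105.9°) ≈ 332.7.
Since ∠X is not acute, a triangle exists only if ZY > YX; here ZY > YX, so there is exactly one triangle.

1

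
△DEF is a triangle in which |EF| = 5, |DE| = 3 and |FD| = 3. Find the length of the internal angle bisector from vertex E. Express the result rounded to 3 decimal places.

3.590

By the law of cosines, cos E = (|DE|² + |EF|² − |FD|²) / (2·|DE|·|EF|) ≈ 0.83333, so ∠E ≈ 33.56°.
The bisector from E has length 2·|DE|·|EF|·cos(∠E/2)/(|DE|+|EF|) ≈ 3.5904.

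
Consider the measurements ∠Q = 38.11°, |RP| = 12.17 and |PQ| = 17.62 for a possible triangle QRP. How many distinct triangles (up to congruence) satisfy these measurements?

2

|PQ|·sin Q = 17.62·sin(38.11°) ≈ 10.87.
Since |PQ| sin Q < |RP| < |PQ| (10.87 < 12.17 < 17.62), two triangles exist.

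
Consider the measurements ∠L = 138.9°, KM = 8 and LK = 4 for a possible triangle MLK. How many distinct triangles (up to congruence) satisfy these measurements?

1

LK·sin L = 4·sin(138.9°) ≈ 2.63.
Since ∠L is not acute, a triangle exists only if KM > LK; here KM > LK, so there is exactly one triangle.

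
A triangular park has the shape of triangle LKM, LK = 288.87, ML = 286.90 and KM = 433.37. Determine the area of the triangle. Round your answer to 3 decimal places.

Semiperimeter s = (433.37 + 286.9 + 288.87)/2 = 504.57.
Heron's formula: area = √(504.57·71.2·217.67·215.7) ≈ 41070.

area ≈ 41070.035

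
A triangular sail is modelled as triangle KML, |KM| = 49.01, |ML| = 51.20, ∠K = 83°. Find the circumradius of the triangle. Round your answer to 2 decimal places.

Law of sines: sin L = |KM|·sin K/|ML| ≈ 0.95009.
Since |ML| ≥ |KM|, only the acute value applies: ∠L ≈ 71.82°.
Then ∠M = 180° − ∠K − ∠L ≈ 25.18°.
Law of sines gives |LK| = |ML|·sin M/sin K ≈ 21.946.
Circumradius = |ML|/(2 sin K) ≈ 25.792.

25.79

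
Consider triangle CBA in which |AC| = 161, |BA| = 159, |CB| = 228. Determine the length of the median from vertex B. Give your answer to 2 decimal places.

m_B ≈ 179.31

Median from B: ½√(2·|CB|² + 2·|BA|² − |AC|²) ≈ 179.31.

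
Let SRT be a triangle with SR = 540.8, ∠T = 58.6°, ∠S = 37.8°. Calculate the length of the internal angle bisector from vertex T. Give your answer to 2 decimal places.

t_T ≈ 418.93

The third angle is ∠R = 180° − ∠T − ∠S = 83.60°.
Law of sines: RT = SR·sin S/sin T ≈ 388.33.
Law of sines: TS = SR·sin R/sin T ≈ 629.64.
The bisector from T has length 2·RT·TS·cos(∠T/2)/(RT+TS) ≈ 418.93.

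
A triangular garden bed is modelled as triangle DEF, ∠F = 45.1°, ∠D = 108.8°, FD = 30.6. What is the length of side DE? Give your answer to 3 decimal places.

The third angle is ∠E = 180° − ∠F − ∠D = 26.10°.
Law of sines: DE = FD·sin F/sin E ≈ 49.269.

49.269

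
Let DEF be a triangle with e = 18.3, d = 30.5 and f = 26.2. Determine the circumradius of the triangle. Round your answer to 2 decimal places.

By the law of cosines, cos D = (e² + f² − d²) / (2·e·f) ≈ 0.09498, so ∠D ≈ 84.55°.
Circumradius = d/(2 sin D) ≈ 15.319.

15.32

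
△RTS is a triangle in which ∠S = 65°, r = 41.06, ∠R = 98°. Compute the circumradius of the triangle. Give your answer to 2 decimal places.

20.73

The third angle is ∠T = 180° − ∠S − ∠R = 17.00°.
Law of sines: t = r·sin T/sin R ≈ 12.123.
Law of sines: s = r·sin S/sin R ≈ 37.579.
Circumradius = r/(2 sin R) ≈ 20.732.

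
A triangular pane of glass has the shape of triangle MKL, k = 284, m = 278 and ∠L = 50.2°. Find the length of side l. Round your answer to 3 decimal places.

By the law of cosines, l² = m² + k² − 2·m·k·cos L = 56864, so l ≈ 238.46.

238.462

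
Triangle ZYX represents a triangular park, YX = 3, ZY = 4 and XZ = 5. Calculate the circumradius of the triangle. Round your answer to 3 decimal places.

2.500

By the law of cosines, cos Z = (XZ² + ZY² − YX²) / (2·XZ·ZY) ≈ 0.80000, so ∠Z ≈ 36.87°.
Circumradius = YX/(2 sin Z) ≈ 2.5.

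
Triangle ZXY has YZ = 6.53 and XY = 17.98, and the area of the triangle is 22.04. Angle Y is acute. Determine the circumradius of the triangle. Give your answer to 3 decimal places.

From area = ½·XY·YZ·sin Y, we get sin Y = 2·area/(XY·YZ) ≈ 0.37544.
Taking the acute solution, ∠Y ≈ 22.05°.
Law of cosines then gives ZX ≈ 12.177.
Circumradius = ZX/(2 sin Y) ≈ 16.217.

R ≈ 16.217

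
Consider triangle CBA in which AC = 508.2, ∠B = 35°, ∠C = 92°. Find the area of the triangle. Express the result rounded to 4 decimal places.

area ≈ 179693.3478

The third angle is ∠A = 180° − ∠C − ∠B = 53.00°.
Law of sines: BA = AC·sin C/sin B ≈ 885.48.
Law of sines: CB = AC·sin A/sin B ≈ 707.61.
Area = ½·AC·BA·sin A ≈ 1.7969e+05.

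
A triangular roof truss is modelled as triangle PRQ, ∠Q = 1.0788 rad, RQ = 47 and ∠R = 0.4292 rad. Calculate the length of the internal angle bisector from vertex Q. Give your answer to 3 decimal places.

The third angle is ∠P = π − ∠R − ∠Q = 1.6336 rad.
Law of sines: QP = RQ·sin R/sin P ≈ 19.597.
Law of sines: PR = RQ·sin Q/sin P ≈ 41.507.
The bisector from Q has length 2·RQ·QP·cos(∠Q/2)/(RQ+QP) ≈ 23.734.

23.734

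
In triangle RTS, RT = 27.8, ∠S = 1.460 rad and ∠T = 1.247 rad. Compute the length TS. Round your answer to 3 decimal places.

The third angle is ∠R = π − ∠T − ∠S = 0.435 rad.
Law of sines: TS = RT·sin R/sin S ≈ 11.777.

11.777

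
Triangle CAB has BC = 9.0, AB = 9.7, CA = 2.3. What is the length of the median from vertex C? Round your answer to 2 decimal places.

4.43

Median from C: ½√(2·BC² + 2·CA² − AB²) ≈ 4.4297.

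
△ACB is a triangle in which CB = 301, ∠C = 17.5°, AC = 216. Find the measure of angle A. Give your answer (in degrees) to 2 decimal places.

By the law of cosines, BA² = AC² + CB² − 2·AC·CB·cos C = 13243, so BA ≈ 115.08.
Law of cosines again: cos A = (BA² + AC² − CB²)/(2·BA·AC) ≈ -0.61756, so ∠A ≈ 128.14°.

128.14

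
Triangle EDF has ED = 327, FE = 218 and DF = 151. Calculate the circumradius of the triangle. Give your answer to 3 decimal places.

196.706

By the law of cosines, cos E = (FE² + ED² − DF²) / (2·FE·ED) ≈ 0.92341, so ∠E ≈ 22.57°.
Circumradius = DF/(2 sin E) ≈ 196.71.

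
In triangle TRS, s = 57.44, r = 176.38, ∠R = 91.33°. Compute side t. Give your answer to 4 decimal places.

Law of sines: sin S = s·sin R/r ≈ 0.32557.
Since r ≥ s, only the acute value applies: ∠S ≈ 19.00°.
Then ∠T = 180° − ∠R − ∠S ≈ 69.67°.
Law of sines gives t = r·sin T/sin R ≈ 165.44.

165.4371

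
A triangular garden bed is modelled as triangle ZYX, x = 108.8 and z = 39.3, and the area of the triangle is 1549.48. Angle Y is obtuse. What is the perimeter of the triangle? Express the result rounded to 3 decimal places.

286.931

From area = ½·x·z·sin Y, we get sin Y = 2·area/(x·z) ≈ 0.72476.
Taking the obtuse solution, ∠Y ≈ 2.331 rad.
Law of cosines then gives y ≈ 138.83.
Perimeter = 39.3 + 138.83 + 108.8 = 286.93.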